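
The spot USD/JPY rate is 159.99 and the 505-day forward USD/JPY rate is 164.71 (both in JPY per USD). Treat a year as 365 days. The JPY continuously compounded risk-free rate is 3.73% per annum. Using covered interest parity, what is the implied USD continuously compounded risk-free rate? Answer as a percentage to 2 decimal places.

1.63%

F = S·e^((r_JPY − r_USD)T) ⇒ r_USD = r_JPY − ln(F/S)/T
ln(164.71/159.99) = 0.029075; /(505/365) = 0.021015
r_USD = 0.0373 − 0.021015 = 0.016285
r_USD = 1.63%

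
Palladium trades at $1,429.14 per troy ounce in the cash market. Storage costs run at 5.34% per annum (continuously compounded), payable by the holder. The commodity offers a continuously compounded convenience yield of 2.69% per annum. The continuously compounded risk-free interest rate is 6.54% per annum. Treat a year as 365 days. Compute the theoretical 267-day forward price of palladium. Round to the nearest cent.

$1,528.52 per troy ounce

Net carry = r + u − y = 0.0654 + 0.0534 − 0.0269 = 0.0919
F = S·e^((r+u−y)T) = 1429.14 · e^(0.0919 × 267/365) = 1429.14 · e^0.06722548
= 1429.14 × 1.06953661 = $1,528.52 per troy ounce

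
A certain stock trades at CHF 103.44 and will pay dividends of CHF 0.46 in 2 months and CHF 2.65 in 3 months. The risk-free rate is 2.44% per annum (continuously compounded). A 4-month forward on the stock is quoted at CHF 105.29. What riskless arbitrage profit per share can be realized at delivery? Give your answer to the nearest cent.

CHF 4.12 per share

PV(dividends) I = 0.46·e^(−0.0244·2/12) + 2.65·e^(−0.0244·3/12) = 3.0920
Fair forward F* = (S − I)·e^(rT) = (103.44 − 3.0920)·e^0.008133 = 100.3480 × 1.008166 = 101.1674
Market CHF 105.29 > fair 101.1674: forward overpriced → cash-and-carry (borrow at r, buy the stock and collect the dividends, short the forward).
Profit at T = |F_mkt − F*| = |105.29 − 101.1674| = CHF 4.12 per share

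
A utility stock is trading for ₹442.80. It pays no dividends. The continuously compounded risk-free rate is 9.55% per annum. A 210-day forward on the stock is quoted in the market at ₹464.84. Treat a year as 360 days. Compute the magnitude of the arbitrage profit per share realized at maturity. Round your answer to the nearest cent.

₹3.33 per share

Fair forward: F* = S·e^(carry·T), with carry = r = 0.0955
F* = 442.80 · e^(0.0955 × 210/360) = 442.80 · e^0.055708 = 442.80 × 1.057289 = ₹468.1676
Market ₹464.84 < fair ₹468.1676: forward underpriced → reverse cash-and-carry (short spot, go long the forward).
At maturity, profit = |F_mkt − F*| = |464.84 − 468.1676| = ₹3.33 per share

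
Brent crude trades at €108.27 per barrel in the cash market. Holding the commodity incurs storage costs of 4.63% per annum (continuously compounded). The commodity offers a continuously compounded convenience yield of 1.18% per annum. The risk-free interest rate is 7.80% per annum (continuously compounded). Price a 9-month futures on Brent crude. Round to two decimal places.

€117.80 per barrel

Net carry = r + u − y = 0.0780 + 0.0463 − 0.0118 = 0.1125
F = S·e^((r+u−y)T) = 108.27 · e^(0.1125 × 9/12) = 108.27 · e^0.084375
= 108.27 × 1.088037 = €117.80 per barrel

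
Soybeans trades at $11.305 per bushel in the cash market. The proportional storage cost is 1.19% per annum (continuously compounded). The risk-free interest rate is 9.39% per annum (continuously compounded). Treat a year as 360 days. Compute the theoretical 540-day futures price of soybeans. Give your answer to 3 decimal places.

Net carry = r + u − y = 0.0939 + 0.0119 − 0.0000 = 0.1058
F = S·e^((r+u−y)T) = 11.305 · e^(0.1058 × 540/360) = 11.305 · e^0.158700
= 11.305 × 1.171986 = $13.249 per bushel

$13.249 per bushel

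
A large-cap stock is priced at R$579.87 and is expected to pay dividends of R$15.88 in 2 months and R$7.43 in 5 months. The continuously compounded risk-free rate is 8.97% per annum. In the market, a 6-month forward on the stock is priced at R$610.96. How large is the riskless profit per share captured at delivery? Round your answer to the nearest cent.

R$28.34 per share

PV(dividends) I = 15.88·e^(−0.0897·2/12) + 7.43·e^(−0.0897·5/12) = 22.8018
Fair forward F* = (S − I)·e^(rT) = (579.87 − 22.8018)·e^0.044850 = 557.0682 × 1.045871 = 582.6215
Market R$610.96 > fair 582.6215: forward overpriced → cash-and-carry (borrow at r, buy the stock and collect the dividends, short the forward).
Profit at T = |F_mkt − F*| = |610.96 − 582.6215| = R$28.34 per share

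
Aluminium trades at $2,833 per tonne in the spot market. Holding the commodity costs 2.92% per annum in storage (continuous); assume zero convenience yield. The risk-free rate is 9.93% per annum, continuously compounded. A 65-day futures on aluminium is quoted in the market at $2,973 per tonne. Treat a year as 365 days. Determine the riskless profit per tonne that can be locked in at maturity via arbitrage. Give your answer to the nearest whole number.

$74 per tonne

Fair futures: F* = S·e^(carry·T), with carry = (r + u) = 0.0993 + 0.0292 = 0.1285
F* = 2833 · e^(0.1285 × 65/365) = 2833 · e^0.022884 = 2833 × 1.023148 = $2898.5783
Market $2973 > fair $2898.5783: forward overpriced → cash-and-carry (buy spot, short the forward).
At maturity, profit = |F_mkt − F*| = |2973 − 2898.5783| = $74 per tonne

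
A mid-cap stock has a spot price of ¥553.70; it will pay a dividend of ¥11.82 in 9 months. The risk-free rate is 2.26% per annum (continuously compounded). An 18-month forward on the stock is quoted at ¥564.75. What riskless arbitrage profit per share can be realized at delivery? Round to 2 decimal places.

¥3.98 per share

PV(dividends) I = 11.82·e^(−0.0226·9/12) = 11.6213
Fair forward F* = (S − I)·e^(rT) = (553.70 − 11.6213)·e^0.033900 = 542.0787 × 1.034481 = 560.7701
Market ¥564.75 > fair 560.7701: forward overpriced → cash-and-carry (borrow at r, buy the stock and collect the dividends, short the forward).
Profit at T = |F_mkt − F*| = |564.75 − 560.7701| = ¥3.98 per share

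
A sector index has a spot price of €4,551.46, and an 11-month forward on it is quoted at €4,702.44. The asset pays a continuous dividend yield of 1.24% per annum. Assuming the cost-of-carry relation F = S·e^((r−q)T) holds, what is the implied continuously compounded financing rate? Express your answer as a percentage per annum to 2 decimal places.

4.80%

From F = S·e^((r−q)T): (r − q) = ln(F/S)/T
ln(4702.44/4551.46) = ln(1.033172) = 0.032634
(r − q) = 0.032634 / (11/12) = 0.035601
r = ln(F/S)/T + q = 0.035601 + 0.0124 = 0.048001
r = 4.80%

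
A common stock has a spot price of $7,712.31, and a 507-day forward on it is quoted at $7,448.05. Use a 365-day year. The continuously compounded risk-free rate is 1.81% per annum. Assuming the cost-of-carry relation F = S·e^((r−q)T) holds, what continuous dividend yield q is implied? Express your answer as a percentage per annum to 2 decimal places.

From F = S·e^((r−q)T): (r − q) = ln(F/S)/T
ln(7448.05/7712.31) = ln(0.965735) = -0.034866
(r − q) = -0.034866 / (507/365) = -0.025101
q = r − ln(F/S)/T = 0.0181 + 0.025101 = 0.043201
q = 4.32%

4.32%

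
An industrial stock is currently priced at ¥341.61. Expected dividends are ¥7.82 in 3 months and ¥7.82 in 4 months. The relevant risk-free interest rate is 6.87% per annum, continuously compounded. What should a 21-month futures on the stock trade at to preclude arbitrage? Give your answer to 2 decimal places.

¥367.96

PV(dividends) I = 7.82·e^(−0.0687·3/12) + 7.82·e^(−0.0687·4/12)
I = 7.6868 + 7.6430 = 15.3298
F = (S − I)·e^(rT) = (341.61 − 15.3298) · e^(0.0687·21/12)
= 326.2802 · e^0.120225 = 326.2802 × 1.127751 = ¥367.96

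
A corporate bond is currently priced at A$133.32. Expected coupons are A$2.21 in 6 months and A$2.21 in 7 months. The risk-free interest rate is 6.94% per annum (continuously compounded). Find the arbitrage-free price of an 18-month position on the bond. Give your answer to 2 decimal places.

A$143.22

PV(coupons) I = 2.21·e^(−0.0694·6/12) + 2.21·e^(−0.0694·7/12)
I = 2.1346 + 2.1223 = 4.2569
F = (S − I)·e^(rT) = (133.32 − 4.2569) · e^(0.0694·18/12)
= 129.0631 · e^0.104100 = 129.0631 × 1.109711 = A$143.22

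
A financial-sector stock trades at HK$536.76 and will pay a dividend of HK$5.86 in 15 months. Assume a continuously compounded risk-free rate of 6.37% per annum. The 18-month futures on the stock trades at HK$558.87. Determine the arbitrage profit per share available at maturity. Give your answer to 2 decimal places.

HK$25.75 per share

PV(dividends) I = 5.86·e^(−0.0637·15/12) = 5.4115
Fair futures F* = (S − I)·e^(rT) = (536.76 − 5.4115)·e^0.095550 = 531.3485 × 1.100264 = 584.6236
Market HK$558.87 < fair 584.6236: forward underpriced → reverse cash-and-carry (short the stock, invest proceeds at r, pay the dividends, go long the forward).
Profit at T = |F_mkt − F*| = |558.87 − 584.6236| = HK$25.75 per share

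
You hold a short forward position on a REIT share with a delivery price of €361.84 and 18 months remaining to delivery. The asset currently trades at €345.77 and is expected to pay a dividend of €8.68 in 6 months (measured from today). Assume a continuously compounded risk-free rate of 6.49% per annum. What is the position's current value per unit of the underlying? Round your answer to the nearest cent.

PV(remaining dividends) I = 8.68·e^(−0.0649·6/12) = 8.4029
Current forward F = (S − I)·e^(rT) = (345.77 − 8.4029)·e^(0.0649·18/12) = 337.3671 × 1.102246 = 371.8615
Value (long) = (F − K)·e^(−rT) = (371.8615 − 361.84) × 0.907238 = 9.0919
Short position value = −(long value) = -€9.09

-€9.09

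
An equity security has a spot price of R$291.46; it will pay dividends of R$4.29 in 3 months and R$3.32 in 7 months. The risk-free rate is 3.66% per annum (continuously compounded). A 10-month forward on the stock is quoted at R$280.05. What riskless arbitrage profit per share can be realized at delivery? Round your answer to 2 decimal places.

PV(dividends) I = 4.29·e^(−0.0366·3/12) + 3.32·e^(−0.0366·7/12) = 7.5008
Fair forward F* = (S − I)·e^(rT) = (291.46 − 7.5008)·e^0.030500 = 283.9592 × 1.030970 = 292.7534
Market R$280.05 < fair 292.7534: forward underpriced → reverse cash-and-carry (short the stock, invest proceeds at r, pay the dividends, go long the forward).
Profit at T = |F_mkt − F*| = |280.05 − 292.7534| = R$12.70 per share

R$12.70 per share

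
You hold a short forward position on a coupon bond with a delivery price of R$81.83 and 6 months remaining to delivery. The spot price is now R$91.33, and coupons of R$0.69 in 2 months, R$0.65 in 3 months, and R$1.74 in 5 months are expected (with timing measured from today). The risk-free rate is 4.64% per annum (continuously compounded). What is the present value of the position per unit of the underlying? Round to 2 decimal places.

PV(remaining coupons) I = 0.69·e^(−0.0464·2/12) + 0.65·e^(−0.0464·3/12) + 1.74·e^(−0.0464·5/12) = 3.0339
Current forward F = (S − I)·e^(rT) = (91.33 − 3.0339)·e^(0.0464·6/12) = 88.2961 × 1.023471 = 90.3685
Value (long) = (F − K)·e^(−rT) = (90.3685 − 81.83) × 0.977067 = 8.3427
Short position value = −(long value) = -R$8.34

-R$8.34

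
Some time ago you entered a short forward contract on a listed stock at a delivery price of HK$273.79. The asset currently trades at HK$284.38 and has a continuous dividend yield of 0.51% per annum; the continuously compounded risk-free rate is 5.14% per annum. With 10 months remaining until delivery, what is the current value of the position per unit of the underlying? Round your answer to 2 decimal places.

-HK$20.86

Current fair forward for the remaining 10 months: F = S·e^((r − q)·T), (r − q) = 0.0514 − 0.0051 = 0.0463
F = 284.38 · e^(0.0463 × 10/12) = 284.38 × 1.039337 = 295.5667
Value of long forward = (F − K)·e^(−rT) = (295.5667 − 273.79) · e^(−0.0514·10/12)
= 21.7767 × 0.958071 = 20.86
Short position value = −(long value) = -HK$20.86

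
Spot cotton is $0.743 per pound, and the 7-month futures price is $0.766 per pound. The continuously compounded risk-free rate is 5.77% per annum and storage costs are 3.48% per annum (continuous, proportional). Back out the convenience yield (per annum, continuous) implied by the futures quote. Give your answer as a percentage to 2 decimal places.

4.02%

F = S·e^((r+u−y)T) ⇒ (r+u−y) = ln(F/S)/T
ln(0.766/0.743) = 0.030486; /T ⇒ 0.052262
y = r + u − ln(F/S)/T = 0.0577 + 0.0348 − 0.052262 = 0.040238
y = 4.02%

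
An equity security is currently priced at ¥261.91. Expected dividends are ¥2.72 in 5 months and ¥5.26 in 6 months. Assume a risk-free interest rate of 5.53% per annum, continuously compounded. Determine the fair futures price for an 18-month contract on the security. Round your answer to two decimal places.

PV(dividends) I = 2.72·e^(−0.0553·5/12) + 5.26·e^(−0.0553·6/12)
I = 2.6580 + 5.1166 = 7.7746
F = (S − I)·e^(rT) = (261.91 − 7.7746) · e^(0.0553·18/12)
= 254.1354 · e^0.082950 = 254.1354 × 1.086487 = ¥276.11

¥276.11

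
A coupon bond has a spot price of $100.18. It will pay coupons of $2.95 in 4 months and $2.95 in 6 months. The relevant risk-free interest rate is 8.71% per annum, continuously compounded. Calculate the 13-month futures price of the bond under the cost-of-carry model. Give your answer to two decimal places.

$103.84

PV(coupons) I = 2.95·e^(−0.0871·4/12) + 2.95·e^(−0.0871·6/12)
I = 2.8656 + 2.8243 = 5.6899
F = (S − I)·e^(rT) = (100.18 − 5.6899) · e^(0.0871·13/12)
= 94.4901 · e^0.094358 = 94.4901 × 1.098953 = $103.84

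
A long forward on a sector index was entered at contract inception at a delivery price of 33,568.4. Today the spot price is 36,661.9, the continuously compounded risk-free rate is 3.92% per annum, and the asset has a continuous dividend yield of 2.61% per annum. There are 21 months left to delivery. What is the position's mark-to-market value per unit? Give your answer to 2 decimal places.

3682.22

Current fair forward for the remaining 21 months: F = S·e^((r − q)·T), (r − q) = 0.0392 − 0.0261 = 0.0131
F = 36661.9 · e^(0.0131 × 21/12) = 36661.9 × 1.02318980 = 37512.0821
Value of long forward = (F − K)·e^(−rT) = (37512.0821 − 33568.4) · e^(−0.0392·21/12)
= 3943.6821 × 0.93370009 = 3682.22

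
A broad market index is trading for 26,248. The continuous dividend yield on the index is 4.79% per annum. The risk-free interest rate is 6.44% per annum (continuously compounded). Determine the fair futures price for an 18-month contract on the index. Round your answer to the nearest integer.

26,906

F = S·e^((r − q)T) = 26248 · e^((0.0644 − 0.0479) × 18/12)
= 26248 · e^0.024750 = 26248 × 1.025059
F = 26,906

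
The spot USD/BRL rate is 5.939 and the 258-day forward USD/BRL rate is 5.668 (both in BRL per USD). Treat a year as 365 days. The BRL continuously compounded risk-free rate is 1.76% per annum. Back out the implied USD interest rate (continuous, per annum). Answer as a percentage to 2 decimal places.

8.37%

F = S·e^((r_BRL − r_USD)T) ⇒ r_USD = r_BRL − ln(F/S)/T
ln(5.668/5.939) = -0.046704; /(258/365) = -0.066073
r_USD = 0.0176 + 0.066073 = 0.083673
r_USD = 8.37%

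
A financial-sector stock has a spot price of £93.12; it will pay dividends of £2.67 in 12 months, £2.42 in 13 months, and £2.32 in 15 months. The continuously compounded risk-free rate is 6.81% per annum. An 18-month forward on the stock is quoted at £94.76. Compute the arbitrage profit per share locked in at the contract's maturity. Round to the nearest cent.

PV(dividends) I = 2.67·e^(−0.0681·12/12) + 2.42·e^(−0.0681·13/12) + 2.32·e^(−0.0681·15/12) = 6.8728
Fair forward F* = (S − I)·e^(rT) = (93.12 − 6.8728)·e^0.102150 = 86.2472 × 1.107550 = 95.5231
Market £94.76 < fair 95.5231: forward underpriced → reverse cash-and-carry (short the stock, invest proceeds at r, pay the dividends, go long the forward).
Profit at T = |F_mkt − F*| = |94.76 − 95.5231| = £0.76 per share

£0.76 per share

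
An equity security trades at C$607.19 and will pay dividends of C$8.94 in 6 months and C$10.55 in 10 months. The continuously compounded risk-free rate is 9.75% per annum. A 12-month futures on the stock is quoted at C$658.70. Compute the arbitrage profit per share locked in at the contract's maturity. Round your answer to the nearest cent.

PV(dividends) I = 8.94·e^(−0.0975·6/12) + 10.55·e^(−0.0975·10/12) = 18.2413
Fair futures F* = (S − I)·e^(rT) = (607.19 − 18.2413)·e^0.097500 = 588.9487 × 1.102411 = 649.2635
Market C$658.70 > fair 649.2635: forward overpriced → cash-and-carry (borrow at r, buy the stock and collect the dividends, short the forward).
Profit at T = |F_mkt − F*| = |658.70 − 649.2635| = C$9.44 per share

C$9.44 per share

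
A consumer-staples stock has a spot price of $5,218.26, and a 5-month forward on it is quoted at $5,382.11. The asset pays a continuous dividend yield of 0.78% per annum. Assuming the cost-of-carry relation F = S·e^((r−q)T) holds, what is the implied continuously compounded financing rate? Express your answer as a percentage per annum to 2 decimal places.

From F = S·e^((r−q)T): (r − q) = ln(F/S)/T
ln(5382.11/5218.26) = ln(1.031399) = 0.030916
(r − q) = 0.030916 / (5/12) = 0.074198
r = ln(F/S)/T + q = 0.074198 + 0.0078 = 0.081998
r = 8.20%

8.20%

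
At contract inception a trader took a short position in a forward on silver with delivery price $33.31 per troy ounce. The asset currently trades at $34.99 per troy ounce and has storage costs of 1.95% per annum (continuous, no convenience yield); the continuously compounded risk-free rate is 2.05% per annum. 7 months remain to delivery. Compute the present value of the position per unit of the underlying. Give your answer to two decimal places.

Current fair forward for the remaining 7 months: F = S·e^((r + u)·T), (r + u) = 0.0205 + 0.0195 = 0.0400
F = 34.99 · e^(0.0400 × 7/12) = 34.99 × 1.023608 = 35.8160
Value of long forward = (F − K)·e^(−rT) = (35.8160 − 33.31) · e^(−0.0205·7/12)
= 2.5060 × 0.988113 = 2.48
Short position value = −(long value) = -$2.48

-$2.48 per troy ounce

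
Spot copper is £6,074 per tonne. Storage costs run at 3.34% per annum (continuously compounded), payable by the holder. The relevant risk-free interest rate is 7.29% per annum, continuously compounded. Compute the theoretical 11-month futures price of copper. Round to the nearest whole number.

£6,696 per tonne

Net carry = r + u − y = 0.0729 + 0.0334 − 0.0000 = 0.1063
F = S·e^((r+u−y)T) = 6074 · e^(0.1063 × 11/12) = 6074 · e^0.097442
= 6074 × 1.102348 = £6,696 per tonne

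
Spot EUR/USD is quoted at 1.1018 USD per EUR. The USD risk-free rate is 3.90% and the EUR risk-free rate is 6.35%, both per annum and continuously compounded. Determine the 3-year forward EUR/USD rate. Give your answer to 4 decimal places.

1.0237

F = S·e^((r_USD − r_EUR)T) = 1.1018 · e^((0.0390 − 0.0635) × 3)
= 1.1018 · e^-0.073500 = 1.1018 × 0.929136
F = 1.0237 USD per EUR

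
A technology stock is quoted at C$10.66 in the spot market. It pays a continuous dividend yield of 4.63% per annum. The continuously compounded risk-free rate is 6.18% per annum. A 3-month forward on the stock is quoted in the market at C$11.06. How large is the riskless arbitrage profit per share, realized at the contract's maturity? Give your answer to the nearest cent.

C$0.36 per share

Fair forward: F* = S·e^(carry·T), with carry = (r − q) = 0.0618 − 0.0463 = 0.0155
F* = 10.66 · e^(0.0155 × 3/12) = 10.66 · e^0.003875 = 10.66 × 1.003883 = C$10.7014
Market C$11.06 > fair C$10.7014: forward overpriced → cash-and-carry (buy spot, short the forward).
At maturity, profit = |F_mkt − F*| = |11.06 − 10.7014| = C$0.36 per share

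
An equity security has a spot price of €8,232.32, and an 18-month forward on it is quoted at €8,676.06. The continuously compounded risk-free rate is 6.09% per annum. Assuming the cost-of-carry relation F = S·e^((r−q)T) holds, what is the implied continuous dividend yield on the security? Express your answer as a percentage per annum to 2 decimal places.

From F = S·e^((r−q)T): (r − q) = ln(F/S)/T
ln(8676.06/8232.32) = ln(1.053902) = 0.052499
(r − q) = 0.052499 / (18/12) = 0.034999
q = r − ln(F/S)/T = 0.0609 − 0.034999 = 0.025901
q = 2.59%

2.59%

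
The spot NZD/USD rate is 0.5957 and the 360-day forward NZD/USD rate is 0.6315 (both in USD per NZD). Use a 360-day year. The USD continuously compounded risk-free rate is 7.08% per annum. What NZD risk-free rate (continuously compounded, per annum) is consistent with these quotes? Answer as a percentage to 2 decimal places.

1.24%

F = S·e^((r_USD − r_NZD)T) ⇒ r_NZD = r_USD − ln(F/S)/T
ln(0.6315/0.5957) = 0.058361; /(360/360) = 0.058361
r_NZD = 0.0708 − 0.058361 = 0.012439
r_NZD = 1.24%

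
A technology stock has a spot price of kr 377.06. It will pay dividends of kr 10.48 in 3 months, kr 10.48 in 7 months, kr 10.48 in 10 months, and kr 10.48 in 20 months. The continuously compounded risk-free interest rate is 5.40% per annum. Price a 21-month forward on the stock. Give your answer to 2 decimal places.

PV(dividends) I = 10.48·e^(−0.0540·3/12) + 10.48·e^(−0.0540·7/12) + 10.48·e^(−0.0540·10/12) + 10.48·e^(−0.0540·20/12)
I = 10.3395 + 10.1550 + 10.0189 + 9.5780 = 40.0914
F = (S − I)·e^(rT) = (377.06 − 40.0914) · e^(0.0540·21/12)
= 336.9686 · e^0.094500 = 336.9686 × 1.099109 = kr 370.37

kr 370.37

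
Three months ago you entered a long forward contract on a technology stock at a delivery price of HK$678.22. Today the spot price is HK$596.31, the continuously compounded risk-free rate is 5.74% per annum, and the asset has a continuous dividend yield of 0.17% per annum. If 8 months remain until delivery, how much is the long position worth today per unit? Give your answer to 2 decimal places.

-HK$57.12

Current fair forward for the remaining 8 months: F = S·e^((r − q)·T), (r − q) = 0.0574 − 0.0017 = 0.0557
F = 596.31 · e^(0.0557 × 8/12) = 596.31 × 1.037831 = 618.8690
Value of long forward = (F − K)·e^(−rT) = (618.8690 − 678.22) · e^(−0.0574·8/12)
= -59.3510 × 0.962456 = -57.12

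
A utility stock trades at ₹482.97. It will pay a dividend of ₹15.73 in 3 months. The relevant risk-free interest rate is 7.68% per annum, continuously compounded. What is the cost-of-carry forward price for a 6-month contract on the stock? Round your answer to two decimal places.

PV(dividends) I = 15.73·e^(−0.0768·3/12)
I = 15.4309
F = (S − I)·e^(rT) = (482.97 − 15.4309) · e^(0.0768·6/12)
= 467.5391 · e^0.038400 = 467.5391 × 1.039147 = ₹485.84

₹485.84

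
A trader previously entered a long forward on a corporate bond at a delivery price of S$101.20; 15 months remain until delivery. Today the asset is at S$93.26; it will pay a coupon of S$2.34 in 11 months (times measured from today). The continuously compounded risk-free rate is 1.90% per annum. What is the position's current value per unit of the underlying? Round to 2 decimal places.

-S$7.86

PV(remaining coupons) I = 2.34·e^(−0.0190·11/12) = 2.2996
Current forward F = (S − I)·e^(rT) = (93.26 − 2.2996)·e^(0.0190·15/12) = 90.9604 × 1.024034 = 93.1465
Value (long) = (F − K)·e^(−rT) = (93.1465 − 101.20) × 0.976530 = -7.8645
Value = -S$7.86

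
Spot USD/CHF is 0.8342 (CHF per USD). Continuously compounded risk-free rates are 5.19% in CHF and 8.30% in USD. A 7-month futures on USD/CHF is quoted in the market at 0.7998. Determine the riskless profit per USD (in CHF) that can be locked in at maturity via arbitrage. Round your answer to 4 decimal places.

0.0194 per USD (in CHF)

Fair futures: F* = S·e^(carry·T), with carry = (r_CHF − r_USD) = 0.0519 − 0.0830 = -0.0311
F* = 0.8342 · e^(-0.0311 × 7/12) = 0.8342 · e^-0.018142 = 0.8342 × 0.982022 = 0.8192
Market 0.7998 < fair 0.8192: forward underpriced → reverse cash-and-carry (short spot, go long the forward).
At maturity, profit = |F_mkt − F*| = |0.7998 − 0.8192| = 0.0194 per USD (in CHF)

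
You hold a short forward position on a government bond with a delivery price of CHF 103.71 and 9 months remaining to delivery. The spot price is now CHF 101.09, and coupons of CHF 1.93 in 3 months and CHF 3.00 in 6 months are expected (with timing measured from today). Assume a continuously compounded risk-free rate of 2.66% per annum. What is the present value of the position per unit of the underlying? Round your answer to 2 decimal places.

PV(remaining coupons) I = 1.93·e^(−0.0266·3/12) + 3.00·e^(−0.0266·6/12) = 4.8776
Current forward F = (S − I)·e^(rT) = (101.09 − 4.8776)·e^(0.0266·9/12) = 96.2124 × 1.020150 = 98.1511
Value (long) = (F − K)·e^(−rT) = (98.1511 − 103.71) × 0.980248 = -5.4491
Short position value = −(long value) = CHF 5.45

CHF 5.45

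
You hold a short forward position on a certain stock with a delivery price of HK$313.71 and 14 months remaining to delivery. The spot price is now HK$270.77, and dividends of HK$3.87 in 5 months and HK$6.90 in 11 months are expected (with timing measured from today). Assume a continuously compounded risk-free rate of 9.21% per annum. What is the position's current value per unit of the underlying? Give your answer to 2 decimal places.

PV(remaining dividends) I = 3.87·e^(−0.0921·5/12) + 6.90·e^(−0.0921·11/12) = 10.0657
Current forward F = (S − I)·e^(rT) = (270.77 − 10.0657)·e^(0.0921·14/12) = 260.7043 × 1.113435 = 290.2773
Value (long) = (F − K)·e^(−rT) = (290.2773 − 313.71) × 0.898121 = -21.0454
Short position value = −(long value) = HK$21.05

HK$21.05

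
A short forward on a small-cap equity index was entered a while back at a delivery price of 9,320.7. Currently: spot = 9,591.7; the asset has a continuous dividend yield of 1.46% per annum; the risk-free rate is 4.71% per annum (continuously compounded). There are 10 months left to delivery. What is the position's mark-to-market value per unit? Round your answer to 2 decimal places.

-513.76

Current fair forward for the remaining 10 months: F = S·e^((r − q)·T), (r − q) = 0.0471 − 0.0146 = 0.0325
F = 9591.7 · e^(0.0325 × 10/12) = 9591.7 × 1.02745342 = 9855.0250
Value of long forward = (F − K)·e^(−rT) = (9855.0250 − 9320.7) · e^(−0.0471·10/12)
= 534.3250 × 0.96151030 = 513.76
Short position value = −(long value) = -513.76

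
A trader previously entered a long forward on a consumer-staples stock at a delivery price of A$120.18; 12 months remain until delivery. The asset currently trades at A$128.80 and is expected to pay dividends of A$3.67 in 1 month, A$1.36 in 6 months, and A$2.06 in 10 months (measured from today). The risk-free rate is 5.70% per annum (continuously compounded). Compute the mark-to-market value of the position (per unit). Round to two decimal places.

A$8.34

PV(remaining dividends) I = 3.67·e^(−0.0570·1/12) + 1.36·e^(−0.0570·6/12) + 2.06·e^(−0.0570·10/12) = 6.9388
Current forward F = (S − I)·e^(rT) = (128.80 − 6.9388)·e^(0.0570·12/12) = 121.8612 × 1.058656 = 129.0091
Value (long) = (F − K)·e^(−rT) = (129.0091 − 120.18) × 0.944594 = 8.3399
Value = A$8.34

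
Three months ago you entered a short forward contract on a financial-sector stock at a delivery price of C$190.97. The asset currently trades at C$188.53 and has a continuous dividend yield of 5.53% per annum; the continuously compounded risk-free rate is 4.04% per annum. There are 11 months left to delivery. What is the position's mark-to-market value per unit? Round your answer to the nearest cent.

Current fair forward for the remaining 11 months: F = S·e^((r − q)·T), (r − q) = 0.0404 − 0.0553 = -0.0149
F = 188.53 · e^(-0.0149 × 11/12) = 188.53 × 0.986435 = 185.9726
Value of long forward = (F − K)·e^(−rT) = (185.9726 − 190.97) · e^(−0.0404·11/12)
= -4.9974 × 0.963644 = -4.82
Short position value = −(long value) = C$4.82

C$4.82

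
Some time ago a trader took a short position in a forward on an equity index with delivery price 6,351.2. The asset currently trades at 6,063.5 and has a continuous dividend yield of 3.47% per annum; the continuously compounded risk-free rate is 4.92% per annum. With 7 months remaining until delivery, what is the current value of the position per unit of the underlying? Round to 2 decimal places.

229.51

Current fair forward for the remaining 7 months: F = S·e^((r − q)·T), (r − q) = 0.0492 − 0.0347 = 0.0145
F = 6063.5 · e^(0.0145 × 7/12) = 6063.5 × 1.00849421 = 6115.0046
Value of long forward = (F − K)·e^(−rT) = (6115.0046 − 6351.2) · e^(−0.0492·7/12)
= -236.1954 × 0.97170793 = -229.51
Short position value = −(long value) = 229.51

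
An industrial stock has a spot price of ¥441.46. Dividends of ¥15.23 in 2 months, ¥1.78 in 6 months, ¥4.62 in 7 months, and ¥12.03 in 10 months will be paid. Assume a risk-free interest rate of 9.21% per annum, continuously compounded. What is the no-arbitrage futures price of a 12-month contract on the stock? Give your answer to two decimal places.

PV(dividends) I = 15.23·e^(−0.0921·2/12) + 1.78·e^(−0.0921·6/12) + 4.62·e^(−0.0921·7/12) + 12.03·e^(−0.0921·10/12)
I = 14.9980 + 1.6999 + 4.3783 + 11.1412 = 32.2174
F = (S − I)·e^(rT) = (441.46 − 32.2174) · e^(0.0921·12/12)
= 409.2426 · e^0.092100 = 409.2426 × 1.096474 = ¥448.72

¥448.72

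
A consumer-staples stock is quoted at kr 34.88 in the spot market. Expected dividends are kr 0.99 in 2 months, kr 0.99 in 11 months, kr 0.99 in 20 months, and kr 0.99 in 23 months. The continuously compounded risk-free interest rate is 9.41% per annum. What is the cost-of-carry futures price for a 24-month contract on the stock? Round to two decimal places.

kr 37.81

PV(dividends) I = 0.99·e^(−0.0941·2/12) + 0.99·e^(−0.0941·11/12) + 0.99·e^(−0.0941·20/12) + 0.99·e^(−0.0941·23/12)
I = 0.9746 + 0.9082 + 0.8463 + 0.8266 = 3.5557
F = (S − I)·e^(rT) = (34.88 − 3.5557) · e^(0.0941·24/12)
= 31.3243 · e^0.188200 = 31.3243 × 1.207075 = kr 37.81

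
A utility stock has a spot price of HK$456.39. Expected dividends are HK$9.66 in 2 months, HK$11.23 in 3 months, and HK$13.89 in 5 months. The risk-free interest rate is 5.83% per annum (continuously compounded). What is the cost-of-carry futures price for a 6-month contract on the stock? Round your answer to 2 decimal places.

PV(dividends) I = 9.66·e^(−0.0583·2/12) + 11.23·e^(−0.0583·3/12) + 13.89·e^(−0.0583·5/12)
I = 9.5666 + 11.0675 + 13.5567 = 34.1908
F = (S − I)·e^(rT) = (456.39 − 34.1908) · e^(0.0583·6/12)
= 422.1992 · e^0.029150 = 422.1992 × 1.029579 = HK$434.69

HK$434.69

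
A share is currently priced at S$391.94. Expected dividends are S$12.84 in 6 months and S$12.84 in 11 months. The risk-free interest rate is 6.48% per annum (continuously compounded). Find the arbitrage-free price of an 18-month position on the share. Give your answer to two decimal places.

PV(dividends) I = 12.84·e^(−0.0648·6/12) + 12.84·e^(−0.0648·11/12)
I = 12.4307 + 12.0995 = 24.5302
F = (S − I)·e^(rT) = (391.94 − 24.5302) · e^(0.0648·18/12)
= 367.4098 · e^0.097200 = 367.4098 × 1.102081 = S$404.92

S$404.92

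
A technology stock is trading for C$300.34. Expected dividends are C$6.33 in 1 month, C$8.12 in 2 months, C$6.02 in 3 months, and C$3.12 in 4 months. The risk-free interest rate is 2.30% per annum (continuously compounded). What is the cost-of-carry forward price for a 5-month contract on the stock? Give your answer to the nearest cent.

C$279.52

PV(dividends) I = 6.33·e^(−0.0230·1/12) + 8.12·e^(−0.0230·2/12) + 6.02·e^(−0.0230·3/12) + 3.12·e^(−0.0230·4/12)
I = 6.3179 + 8.0889 + 5.9855 + 3.0962 = 23.4885
F = (S − I)·e^(rT) = (300.34 − 23.4885) · e^(0.0230·5/12)
= 276.8515 · e^0.009583 = 276.8515 × 1.009629 = C$279.52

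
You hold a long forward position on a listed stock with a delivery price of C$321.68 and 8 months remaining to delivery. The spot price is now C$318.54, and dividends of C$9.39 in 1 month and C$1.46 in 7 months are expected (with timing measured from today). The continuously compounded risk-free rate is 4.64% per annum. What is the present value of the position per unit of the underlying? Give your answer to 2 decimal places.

-C$4.12

PV(remaining dividends) I = 9.39·e^(−0.0464·1/12) + 1.46·e^(−0.0464·7/12) = 10.7748
Current forward F = (S − I)·e^(rT) = (318.54 − 10.7748)·e^(0.0464·8/12) = 307.7652 × 1.031417 = 317.4343
Value (long) = (F − K)·e^(−rT) = (317.4343 − 321.68) × 0.969540 = -4.1164
Value = -C$4.12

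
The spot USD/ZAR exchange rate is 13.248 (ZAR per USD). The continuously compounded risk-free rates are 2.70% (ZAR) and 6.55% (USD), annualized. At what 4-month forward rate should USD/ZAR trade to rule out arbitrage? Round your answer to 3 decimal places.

F = S·e^((r_ZAR − r_USD)T) = 13.248 · e^((0.0270 − 0.0655) × 4/12)
= 13.248 · e^-0.012833 = 13.248 × 0.987249
F = 13.079 ZAR per USD

13.079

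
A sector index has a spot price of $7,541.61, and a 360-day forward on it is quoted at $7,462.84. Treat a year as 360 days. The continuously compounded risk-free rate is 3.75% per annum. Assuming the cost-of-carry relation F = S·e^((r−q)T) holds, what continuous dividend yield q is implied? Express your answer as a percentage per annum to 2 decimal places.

4.80%

From F = S·e^((r−q)T): (r − q) = ln(F/S)/T
ln(7462.84/7541.61) = ln(0.989555) = -0.010500
(r − q) = -0.010500 / (360/360) = -0.010500
q = r − ln(F/S)/T = 0.0375 + 0.010500 = 0.048000
q = 4.80%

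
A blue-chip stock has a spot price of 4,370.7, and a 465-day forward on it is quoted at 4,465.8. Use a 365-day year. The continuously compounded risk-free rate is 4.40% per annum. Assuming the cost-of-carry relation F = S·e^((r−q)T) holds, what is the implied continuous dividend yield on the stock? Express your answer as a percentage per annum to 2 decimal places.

From F = S·e^((r−q)T): (r − q) = ln(F/S)/T
ln(4465.8/4370.7) = ln(1.021759) = 0.021526
(r − q) = 0.021526 / (465/365) = 0.016897
q = r − ln(F/S)/T = 0.0440 − 0.016897 = 0.027103
q = 2.71%

2.71%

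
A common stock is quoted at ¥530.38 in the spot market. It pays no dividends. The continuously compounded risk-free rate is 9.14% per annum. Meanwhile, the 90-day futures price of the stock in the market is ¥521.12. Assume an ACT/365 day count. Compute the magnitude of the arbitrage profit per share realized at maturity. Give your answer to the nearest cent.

¥21.35 per share

Fair futures: F* = S·e^(carry·T), with carry = r = 0.0914
F* = 530.38 · e^(0.0914 × 90/365) = 530.38 · e^0.022537 = 530.38 × 1.022793 = ¥542.4690
Market ¥521.12 < fair ¥542.4690: forward underpriced → reverse cash-and-carry (short spot, go long the forward).
At maturity, profit = |F_mkt − F*| = |521.12 − 542.4690| = ¥21.35 per share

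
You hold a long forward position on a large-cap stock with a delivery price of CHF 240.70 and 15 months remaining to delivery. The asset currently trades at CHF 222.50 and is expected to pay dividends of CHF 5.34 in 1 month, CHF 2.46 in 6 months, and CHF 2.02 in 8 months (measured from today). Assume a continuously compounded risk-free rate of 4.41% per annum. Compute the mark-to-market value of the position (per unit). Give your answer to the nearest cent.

-CHF 14.98

PV(remaining dividends) I = 5.34·e^(−0.0441·1/12) + 2.46·e^(−0.0441·6/12) + 2.02·e^(−0.0441·8/12) = 9.6882
Current forward F = (S − I)·e^(rT) = (222.50 − 9.6882)·e^(0.0441·15/12) = 212.8118 × 1.056673 = 224.8725
Value (long) = (F − K)·e^(−rT) = (224.8725 − 240.70) × 0.946367 = -14.9786
Value = -CHF 14.98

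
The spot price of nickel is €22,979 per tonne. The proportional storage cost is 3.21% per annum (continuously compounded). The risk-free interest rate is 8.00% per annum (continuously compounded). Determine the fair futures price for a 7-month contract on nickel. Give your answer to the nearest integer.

€24,532 per tonne

Net carry = r + u − y = 0.0800 + 0.0321 − 0.0000 = 0.1121
F = S·e^((r+u−y)T) = 22979 · e^(0.1121 × 7/12) = 22979 · e^0.065392
= 22979 × 1.067577 = €24,532 per tonne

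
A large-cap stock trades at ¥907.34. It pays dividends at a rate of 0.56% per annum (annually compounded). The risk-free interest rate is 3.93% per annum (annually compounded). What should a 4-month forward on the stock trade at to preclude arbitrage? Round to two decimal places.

F = S · (1+r)^T / (1+q)^T
= 907.34 × 1.012932 / 1.001863 = 907.34 × 1.011048
F = ¥917.36

¥917.36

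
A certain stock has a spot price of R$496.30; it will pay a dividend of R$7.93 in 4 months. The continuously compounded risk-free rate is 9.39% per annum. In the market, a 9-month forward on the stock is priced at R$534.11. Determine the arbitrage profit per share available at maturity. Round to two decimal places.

PV(dividends) I = 7.93·e^(−0.0939·4/12) = 7.6856
Fair forward F* = (S − I)·e^(rT) = (496.30 − 7.6856)·e^0.070425 = 488.6144 × 1.072964 = 524.2657
Market R$534.11 > fair 524.2657: forward overpriced → cash-and-carry (borrow at r, buy the stock and collect the dividends, short the forward).
Profit at T = |F_mkt − F*| = |534.11 − 524.2657| = R$9.84 per share

R$9.84 per share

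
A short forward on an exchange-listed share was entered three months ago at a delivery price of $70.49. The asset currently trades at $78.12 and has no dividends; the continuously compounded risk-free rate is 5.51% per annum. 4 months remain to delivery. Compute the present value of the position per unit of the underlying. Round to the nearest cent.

Current fair forward for the remaining 4 months: F = S·e^(r·T), r = 0.0551
F = 78.12 · e^(0.0551 × 4/12) = 78.12 × 1.018536 = 79.5680
Value of long forward = (F − K)·e^(−rT) = (79.5680 − 70.49) · e^(−0.0551·4/12)
= 9.0780 × 0.981801 = 8.91
Short position value = −(long value) = -$8.91

-$8.91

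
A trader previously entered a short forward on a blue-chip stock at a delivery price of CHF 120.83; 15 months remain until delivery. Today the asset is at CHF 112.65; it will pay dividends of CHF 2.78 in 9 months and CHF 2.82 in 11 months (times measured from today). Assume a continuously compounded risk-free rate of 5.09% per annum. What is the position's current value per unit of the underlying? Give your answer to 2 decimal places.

CHF 6.10

PV(remaining dividends) I = 2.78·e^(−0.0509·9/12) + 2.82·e^(−0.0509·11/12) = 5.3673
Current forward F = (S − I)·e^(rT) = (112.65 − 5.3673)·e^(0.0509·15/12) = 107.2827 × 1.065693 = 114.3304
Value (long) = (F − K)·e^(−rT) = (114.3304 − 120.83) × 0.938357 = -6.0989
Short position value = −(long value) = CHF 6.10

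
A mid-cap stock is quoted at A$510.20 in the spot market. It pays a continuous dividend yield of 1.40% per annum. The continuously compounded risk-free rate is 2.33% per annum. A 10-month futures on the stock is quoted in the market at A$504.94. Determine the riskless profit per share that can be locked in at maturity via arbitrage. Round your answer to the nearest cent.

A$9.23 per share

Fair futures: F* = S·e^(carry·T), with carry = (r − q) = 0.0233 − 0.0140 = 0.0093
F* = 510.20 · e^(0.0093 × 10/12) = 510.20 · e^0.007750 = 510.20 × 1.007780 = A$514.1694
Market A$504.94 < fair A$514.1694: forward underpriced → reverse cash-and-carry (short spot, go long the forward).
At maturity, profit = |F_mkt − F*| = |504.94 − 514.1694| = A$9.23 per share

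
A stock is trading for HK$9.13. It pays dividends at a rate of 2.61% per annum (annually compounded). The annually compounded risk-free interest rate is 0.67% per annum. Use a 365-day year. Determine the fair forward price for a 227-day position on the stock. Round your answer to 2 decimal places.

HK$9.02

F = S · (1+r)^T / (1+q)^T
= 9.13 × 1.004162 / 1.016153 = 9.13 × 0.988200
F = HK$9.02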